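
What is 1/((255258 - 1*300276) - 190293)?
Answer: -1/235311 ≈ -4.2497e-6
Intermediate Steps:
1/((255258 - 1*300276) - 190293) = 1/((255258 - 300276) - 190293) = 1/(-45018 - 190293) = 1/(-235311) = -1/235311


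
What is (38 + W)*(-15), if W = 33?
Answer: -1065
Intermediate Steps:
(38 + W)*(-15) = (38 + 33)*(-15) = 71*(-15) = -1065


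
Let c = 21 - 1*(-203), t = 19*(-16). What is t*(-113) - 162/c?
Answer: 3847343/112 ≈ 34351.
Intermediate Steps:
t = -304
c = 224 (c = 21 + 203 = 224)
t*(-113) - 162/c = -304*(-113) - 162/224 = 34352 - 162*1/224 = 34352 - 81/112 = 3847343/112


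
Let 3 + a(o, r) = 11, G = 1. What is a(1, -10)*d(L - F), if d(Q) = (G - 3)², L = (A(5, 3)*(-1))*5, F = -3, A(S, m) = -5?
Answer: 32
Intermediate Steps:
a(o, r) = 8 (a(o, r) = -3 + 11 = 8)
L = 25 (L = -5*(-1)*5 = 5*5 = 25)
d(Q) = 4 (d(Q) = (1 - 3)² = (-2)² = 4)
a(1, -10)*d(L - F) = 8*4 = 32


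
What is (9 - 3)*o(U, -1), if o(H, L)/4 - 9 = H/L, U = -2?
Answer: 264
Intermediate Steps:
o(H, L) = 36 + 4*H/L (o(H, L) = 36 + 4*(H/L) = 36 + 4*H/L)
(9 - 3)*o(U, -1) = (9 - 3)*(36 + 4*(-2)/(-1)) = 6*(36 + 4*(-2)*(-1)) = 6*(36 + 8) = 6*44 = 264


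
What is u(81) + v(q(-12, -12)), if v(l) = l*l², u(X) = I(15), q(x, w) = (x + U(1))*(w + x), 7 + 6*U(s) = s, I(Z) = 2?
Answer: 30371330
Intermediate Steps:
U(s) = -7/6 + s/6
q(x, w) = (-1 + x)*(w + x) (q(x, w) = (x + (-7/6 + (⅙)*1))*(w + x) = (x + (-7/6 + ⅙))*(w + x) = (x - 1)*(w + x) = (-1 + x)*(w + x))
u(X) = 2
v(l) = l³
u(81) + v(q(-12, -12)) = 2 + ((-12)² - 1*(-12) - 1*(-12) - 12*(-12))³ = 2 + (144 + 12 + 12 + 144)³ = 2 + 312³ = 2 + 30371328 = 30371330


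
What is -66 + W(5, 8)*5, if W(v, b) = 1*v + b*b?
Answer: 279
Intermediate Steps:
W(v, b) = v + b²
-66 + W(5, 8)*5 = -66 + (5 + 8²)*5 = -66 + (5 + 64)*5 = -66 + 69*5 = -66 + 345 = 279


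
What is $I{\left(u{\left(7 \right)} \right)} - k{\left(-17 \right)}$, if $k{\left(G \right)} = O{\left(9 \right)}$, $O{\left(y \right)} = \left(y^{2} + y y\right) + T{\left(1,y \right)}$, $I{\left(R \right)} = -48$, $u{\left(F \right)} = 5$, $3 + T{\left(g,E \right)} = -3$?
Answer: $-204$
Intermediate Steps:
$T{\left(g,E \right)} = -6$ ($T{\left(g,E \right)} = -3 - 3 = -6$)
$O{\left(y \right)} = -6 + 2 y^{2}$ ($O{\left(y \right)} = \left(y^{2} + y y\right) - 6 = \left(y^{2} + y^{2}\right) - 6 = 2 y^{2} - 6 = -6 + 2 y^{2}$)
$k{\left(G \right)} = 156$ ($k{\left(G \right)} = -6 + 2 \cdot 9^{2} = -6 + 2 \cdot 81 = -6 + 162 = 156$)
$I{\left(u{\left(7 \right)} \right)} - k{\left(-17 \right)} = -48 - 156 = -204$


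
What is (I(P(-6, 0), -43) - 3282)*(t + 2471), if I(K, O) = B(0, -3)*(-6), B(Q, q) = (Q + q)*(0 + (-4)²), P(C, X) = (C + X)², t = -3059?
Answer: 1760472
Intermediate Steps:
B(Q, q) = 16*Q + 16*q (B(Q, q) = (Q + q)*(0 + 16) = (Q + q)*16 = 16*Q + 16*q)
I(K, O) = 288 (I(K, O) = (16*0 + 16*(-3))*(-6) = (0 - 48)*(-6) = -48*(-6) = 288)
(I(P(-6, 0), -43) - 3282)*(t + 2471) = (288 - 3282)*(-3059 + 2471) = -2994*(-588) = 1760472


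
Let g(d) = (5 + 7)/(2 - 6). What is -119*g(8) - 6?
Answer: 351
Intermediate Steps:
g(d) = -3 (g(d) = 12/(-4) = 12*(-¼) = -3)
-119*g(8) - 6 = -119*(-3) - 6 = 357 - 6 = 351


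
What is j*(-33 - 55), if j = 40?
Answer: -3520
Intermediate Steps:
j*(-33 - 55) = 40*(-33 - 55) = 40*(-88) = -3520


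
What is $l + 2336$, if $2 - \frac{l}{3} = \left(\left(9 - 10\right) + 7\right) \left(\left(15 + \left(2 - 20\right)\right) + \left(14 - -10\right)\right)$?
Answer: $1964$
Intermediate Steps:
$l = -372$ ($l = 6 - 3 \left(\left(9 - 10\right) + 7\right) \left(\left(15 + \left(2 - 20\right)\right) + \left(14 - -10\right)\right) = 6 - 3 \left(-1 + 7\right) \left(\left(15 + \left(2 - 20\right)\right) + \left(14 + 10\right)\right) = 6 - 3 \cdot 6 \left(\left(15 - 18\right) + 24\right) = 6 - 3 \cdot 6 \left(-3 + 24\right) = 6 - 3 \cdot 6 \cdot 21 = 6 - 378 = -372$)
$l + 2336 = -372 + 2336 = 1964$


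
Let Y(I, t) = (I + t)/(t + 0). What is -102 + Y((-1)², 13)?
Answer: -1312/13 ≈ -100.92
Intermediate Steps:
Y(I, t) = (I + t)/t
-102 + Y((-1)², 13) = -102 + ((-1)² + 13)/13 = -102 + (1 + 13)/13 = -102 + (1/13)*14 = -102 + 14/13 = -1312/13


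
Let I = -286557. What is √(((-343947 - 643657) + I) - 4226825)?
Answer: I*√5500986 ≈ 2345.4*I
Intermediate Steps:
√(((-343947 - 643657) + I) - 4226825) = √(((-343947 - 643657) - 286557) - 4226825) = √((-987604 - 286557) - 4226825) = √(-1274161 - 4226825) = √(-5500986) = I*√5500986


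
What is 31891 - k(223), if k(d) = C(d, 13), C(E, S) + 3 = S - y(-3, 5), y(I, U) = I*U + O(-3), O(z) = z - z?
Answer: 31866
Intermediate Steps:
O(z) = 0
y(I, U) = I*U (y(I, U) = I*U + 0 = I*U)
C(E, S) = 12 + S (C(E, S) = -3 + (S - (-3)*5) = -3 + (S - 1*(-15)) = -3 + (S + 15) = -3 + (15 + S) = 12 + S)
k(d) = 25 (k(d) = 12 + 13 = 25)
31891 - k(223) = 31891 - 1*25 = 31891 - 25 = 31866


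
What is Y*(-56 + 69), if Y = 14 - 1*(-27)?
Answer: 533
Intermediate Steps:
Y = 41 (Y = 14 + 27 = 41)
Y*(-56 + 69) = 41*(-56 + 69) = 41*13 = 533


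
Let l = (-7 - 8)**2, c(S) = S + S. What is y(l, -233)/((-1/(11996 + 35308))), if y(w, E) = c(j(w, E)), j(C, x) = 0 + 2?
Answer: -189216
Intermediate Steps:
j(C, x) = 2
c(S) = 2*S
l = 225 (l = (-15)**2 = 225)
y(w, E) = 4 (y(w, E) = 2*2 = 4)
y(l, -233)/((-1/(11996 + 35308))) = 4/((-1/(11996 + 35308))) = 4/((-1/47304)) = 4/((-1*1/47304)) = 4/(-1/47304) = 4*(-47304) = -189216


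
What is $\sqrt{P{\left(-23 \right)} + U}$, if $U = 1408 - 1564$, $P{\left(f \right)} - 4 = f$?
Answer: $5 i \sqrt{7} \approx 13.229 i$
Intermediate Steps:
$P{\left(f \right)} = 4 + f$
$U = -156$
$\sqrt{P{\left(-23 \right)} + U} = \sqrt{\left(4 - 23\right) - 156} = \sqrt{-19 - 156} = \sqrt{-175} = 5 i \sqrt{7}$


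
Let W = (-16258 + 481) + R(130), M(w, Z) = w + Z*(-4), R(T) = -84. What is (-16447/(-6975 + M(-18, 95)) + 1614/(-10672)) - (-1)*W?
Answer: -623926853227/39342328 ≈ -15859.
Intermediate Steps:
M(w, Z) = w - 4*Z
W = -15861 (W = (-16258 + 481) - 84 = -15777 - 84 = -15861)
(-16447/(-6975 + M(-18, 95)) + 1614/(-10672)) - (-1)*W = (-16447/(-6975 + (-18 - 4*95)) + 1614/(-10672)) - (-1)*(-15861) = (-16447/(-6975 + (-18 - 380)) + 1614*(-1/10672)) - 1*15861 = (-16447/(-6975 - 398) - 807/5336) - 15861 = (-16447/(-7373) - 807/5336) - 15861 = (-16447*(-1/7373) - 807/5336) - 15861 = (16447/7373 - 807/5336) - 15861 = 81811181/39342328 - 15861 = -623926853227/39342328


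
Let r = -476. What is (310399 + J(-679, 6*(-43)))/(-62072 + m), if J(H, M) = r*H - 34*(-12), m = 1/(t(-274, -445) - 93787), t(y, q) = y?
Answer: -8519386953/834079199 ≈ -10.214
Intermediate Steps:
m = -1/94061 (m = 1/(-274 - 93787) = 1/(-94061) = -1/94061 ≈ -1.0631e-5)
J(H, M) = 408 - 476*H (J(H, M) = -476*H - 34*(-12) = -476*H + 408 = 408 - 476*H)
(310399 + J(-679, 6*(-43)))/(-62072 + m) = (310399 + (408 - 476*(-679)))/(-62072 - 1/94061) = (310399 + (408 + 323204))/(-5838554393/94061) = (310399 + 323612)*(-94061/5838554393) = 634011*(-94061/5838554393) = -8519386953/834079199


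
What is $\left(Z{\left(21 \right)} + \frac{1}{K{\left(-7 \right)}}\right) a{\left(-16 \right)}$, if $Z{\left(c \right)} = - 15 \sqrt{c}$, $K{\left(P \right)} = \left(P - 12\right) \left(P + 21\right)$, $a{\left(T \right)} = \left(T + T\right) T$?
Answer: $- \frac{256}{133} - 7680 \sqrt{21} \approx -35196.0$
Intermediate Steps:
$a{\left(T \right)} = 2 T^{2}$ ($a{\left(T \right)} = 2 T T = 2 T^{2}$)
$K{\left(P \right)} = \left(-12 + P\right) \left(21 + P\right)$
$\left(Z{\left(21 \right)} + \frac{1}{K{\left(-7 \right)}}\right) a{\left(-16 \right)} = \left(- 15 \sqrt{21} + \frac{1}{-252 + \left(-7\right)^{2} + 9 \left(-7\right)}\right) 2 \left(-16\right)^{2} = \left(- 15 \sqrt{21} + \frac{1}{-252 + 49 - 63}\right) 2 \cdot 256 = \left(- 15 \sqrt{21} + \frac{1}{-266}\right) 512 = \left(- 15 \sqrt{21} - \frac{1}{266}\right) 512 = \left(- \frac{1}{266} - 15 \sqrt{21}\right) 512 = - \frac{256}{133} - 7680 \sqrt{21}$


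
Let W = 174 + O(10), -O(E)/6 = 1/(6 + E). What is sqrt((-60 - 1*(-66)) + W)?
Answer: sqrt(2874)/4 ≈ 13.402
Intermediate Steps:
O(E) = -6/(6 + E)
W = 1389/8 (W = 174 - 6/(6 + 10) = 174 - 6/16 = 174 - 6*1/16 = 174 - 3/8 = 1389/8 ≈ 173.63)
sqrt((-60 - 1*(-66)) + W) = sqrt((-60 - 1*(-66)) + 1389/8) = sqrt((-60 + 66) + 1389/8) = sqrt(6 + 1389/8) = sqrt(1437/8) = sqrt(2874)/4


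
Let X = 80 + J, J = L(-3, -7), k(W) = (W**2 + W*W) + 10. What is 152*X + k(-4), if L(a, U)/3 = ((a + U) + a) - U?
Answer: 9466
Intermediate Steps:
L(a, U) = 6*a (L(a, U) = 3*(((a + U) + a) - U) = 3*(((U + a) + a) - U) = 3*((U + 2*a) - U) = 3*(2*a) = 6*a)
k(W) = 10 + 2*W**2 (k(W) = (W**2 + W**2) + 10 = 2*W**2 + 10 = 10 + 2*W**2)
J = -18 (J = 6*(-3) = -18)
X = 62 (X = 80 - 18 = 62)
152*X + k(-4) = 152*62 + (10 + 2*(-4)**2) = 9424 + (10 + 2*16) = 9424 + (10 + 32) = 9424 + 42 = 9466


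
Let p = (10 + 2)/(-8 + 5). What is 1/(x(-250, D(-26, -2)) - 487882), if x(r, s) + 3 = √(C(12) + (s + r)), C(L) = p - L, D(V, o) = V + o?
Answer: -487885/238031773519 - 7*I*√6/238031773519 ≈ -2.0497e-6 - 7.2034e-11*I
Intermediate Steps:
p = -4 (p = 12/(-3) = 12*(-⅓) = -4)
C(L) = -4 - L
x(r, s) = -3 + √(-16 + r + s) (x(r, s) = -3 + √((-4 - 1*12) + (s + r)) = -3 + √((-4 - 12) + (r + s)) = -3 + √(-16 + (r + s)) = -3 + √(-16 + r + s))
1/(x(-250, D(-26, -2)) - 487882) = 1/((-3 + √(-16 - 250 + (-26 - 2))) - 487882) = 1/((-3 + √(-16 - 250 - 28)) - 487882) = 1/((-3 + √(-294)) - 487882) = 1/((-3 + 7*I*√6) - 487882) = 1/(-487885 + 7*I*√6)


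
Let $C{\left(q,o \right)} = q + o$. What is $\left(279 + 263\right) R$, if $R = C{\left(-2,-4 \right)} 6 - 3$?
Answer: $-21138$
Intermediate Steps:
$C{\left(q,o \right)} = o + q$
$R = -39$ ($R = \left(-4 - 2\right) 6 - 3 = \left(-6\right) 6 - 3 = -36 - 3 = -39$)
$\left(279 + 263\right) R = \left(279 + 263\right) \left(-39\right) = 542 \left(-39\right) = -21138$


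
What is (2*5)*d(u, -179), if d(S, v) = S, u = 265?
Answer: 2650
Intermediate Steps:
(2*5)*d(u, -179) = (2*5)*265 = 10*265 = 2650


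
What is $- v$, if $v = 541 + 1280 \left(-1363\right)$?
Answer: $1744099$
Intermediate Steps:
$v = -1744099$ ($v = 541 - 1744640 = -1744099$)
$- v = \left(-1\right) \left(-1744099\right) = 1744099$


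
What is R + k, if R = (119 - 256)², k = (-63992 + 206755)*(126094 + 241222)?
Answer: 52439152877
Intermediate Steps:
k = 52439134108 (k = 142763*367316 = 52439134108)
R = 18769 (R = (-137)² = 18769)
R + k = 18769 + 52439134108 = 52439152877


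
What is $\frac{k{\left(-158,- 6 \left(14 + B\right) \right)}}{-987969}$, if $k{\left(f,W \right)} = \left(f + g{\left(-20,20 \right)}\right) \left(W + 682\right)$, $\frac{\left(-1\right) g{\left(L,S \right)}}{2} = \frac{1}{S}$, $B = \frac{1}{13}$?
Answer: $\frac{2046868}{21405995} \approx 0.095621$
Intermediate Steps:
$B = \frac{1}{13} \approx 0.076923$
$g{\left(L,S \right)} = - \frac{2}{S}$
$k{\left(f,W \right)} = \left(682 + W\right) \left(- \frac{1}{10} + f\right)$ ($k{\left(f,W \right)} = \left(f - \frac{2}{20}\right) \left(W + 682\right) = \left(f - \frac{1}{10}\right) \left(682 + W\right) = \left(- \frac{1}{10} + f\right) \left(682 + W\right) = \left(682 + W\right) \left(- \frac{1}{10} + f\right)$)
$\frac{k{\left(-158,- 6 \left(14 + B\right) \right)}}{-987969} = \frac{- \frac{341}{5} + 682 \left(-158\right) - \frac{\left(-6\right) \left(14 + \frac{1}{13}\right)}{10} + - 6 \left(14 + \frac{1}{13}\right) \left(-158\right)}{-987969} = \left(- \frac{341}{5} - 107756 - \frac{\left(-6\right) \frac{183}{13}}{10} + \left(-6\right) \frac{183}{13} \left(-158\right)\right) \left(- \frac{1}{987969}\right) = \left(- \frac{341}{5} - 107756 - - \frac{549}{65} - - \frac{173484}{13}\right) \left(- \frac{1}{987969}\right) = \left(- \frac{341}{5} - 107756 + \frac{549}{65} + \frac{173484}{13}\right) \left(- \frac{1}{987969}\right) = \left(- \frac{6140604}{65}\right) \left(- \frac{1}{987969}\right) = \frac{2046868}{21405995}$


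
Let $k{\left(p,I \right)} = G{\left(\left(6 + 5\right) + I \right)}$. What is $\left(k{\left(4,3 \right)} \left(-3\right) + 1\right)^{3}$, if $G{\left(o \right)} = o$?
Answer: $-68921$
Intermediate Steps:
$k{\left(p,I \right)} = 11 + I$ ($k{\left(p,I \right)} = \left(6 + 5\right) + I = 11 + I$)
$\left(k{\left(4,3 \right)} \left(-3\right) + 1\right)^{3} = \left(\left(11 + 3\right) \left(-3\right) + 1\right)^{3} = \left(14 \left(-3\right) + 1\right)^{3} = \left(-42 + 1\right)^{3} = \left(-41\right)^{3} = -68921$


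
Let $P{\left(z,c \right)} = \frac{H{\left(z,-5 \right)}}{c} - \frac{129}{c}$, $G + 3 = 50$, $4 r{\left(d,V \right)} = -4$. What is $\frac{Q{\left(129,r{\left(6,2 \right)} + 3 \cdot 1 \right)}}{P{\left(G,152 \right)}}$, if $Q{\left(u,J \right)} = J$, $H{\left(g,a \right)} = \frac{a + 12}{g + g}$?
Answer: $- \frac{28576}{12119} \approx -2.3579$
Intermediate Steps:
$r{\left(d,V \right)} = -1$ ($r{\left(d,V \right)} = \frac{1}{4} \left(-4\right) = -1$)
$H{\left(g,a \right)} = \frac{12 + a}{2 g}$
$G = 47$ ($G = -3 + 50 = 47$)
$P{\left(z,c \right)} = - \frac{129}{c} + \frac{7}{2 c z}$ ($P{\left(z,c \right)} = \frac{\frac{1}{2} \frac{1}{z} \left(12 - 5\right)}{c} - \frac{129}{c} = \frac{\frac{1}{2} \frac{1}{z} 7}{c} - \frac{129}{c} = \frac{\frac{7}{2} \frac{1}{z}}{c} - \frac{129}{c} = \frac{7}{2 c z} - \frac{129}{c} = - \frac{129}{c} + \frac{7}{2 c z}$)
$\frac{Q{\left(129,r{\left(6,2 \right)} + 3 \cdot 1 \right)}}{P{\left(G,152 \right)}} = \frac{-1 + 3 \cdot 1}{\frac{1}{2} \cdot \frac{1}{152} \cdot \frac{1}{47} \left(7 - 12126\right)} = \frac{-1 + 3}{\frac{1}{2} \cdot \frac{1}{152} \cdot \frac{1}{47} \left(7 - 12126\right)} = \frac{2}{\frac{1}{2} \cdot \frac{1}{152} \cdot \frac{1}{47} \left(-12119\right)} = \frac{2}{- \frac{12119}{14288}} = 2 \left(- \frac{14288}{12119}\right) = - \frac{28576}{12119}$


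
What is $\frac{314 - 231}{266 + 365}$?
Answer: $\frac{83}{631} \approx 0.13154$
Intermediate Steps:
$\frac{314 - 231}{266 + 365} = \frac{83}{631}$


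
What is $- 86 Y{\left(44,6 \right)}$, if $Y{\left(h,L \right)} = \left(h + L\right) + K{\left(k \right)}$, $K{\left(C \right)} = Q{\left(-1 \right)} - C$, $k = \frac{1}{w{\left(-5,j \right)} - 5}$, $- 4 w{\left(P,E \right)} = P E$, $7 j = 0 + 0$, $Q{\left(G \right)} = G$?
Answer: $- \frac{21156}{5} \approx -4231.2$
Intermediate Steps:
$j = 0$ ($j = \frac{0 + 0}{7} = \frac{1}{7} \cdot 0 = 0$)
$w{\left(P,E \right)} = - \frac{E P}{4}$ ($w{\left(P,E \right)} = - \frac{P E}{4} = - \frac{E P}{4}$)
$k = - \frac{1}{5}$ ($k = \frac{1}{\left(- \frac{1}{4}\right) 0 \left(-5\right) - 5} = \frac{1}{0 - 5} = \frac{1}{-5} = - \frac{1}{5} \approx -0.2$)
$K{\left(C \right)} = -1 - C$
$Y{\left(h,L \right)} = - \frac{4}{5} + L + h$ ($Y{\left(h,L \right)} = \left(h + L\right) - \frac{4}{5} = \left(L + h\right) + \left(-1 + \frac{1}{5}\right) = \left(L + h\right) - \frac{4}{5} = - \frac{4}{5} + L + h$)
$- 86 Y{\left(44,6 \right)} = - 86 \left(- \frac{4}{5} + 6 + 44\right) = \left(-86\right) \frac{246}{5} = - \frac{21156}{5}$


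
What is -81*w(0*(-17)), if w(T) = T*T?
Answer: 0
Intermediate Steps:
w(T) = T**2
-81*w(0*(-17)) = -81*(0*(-17))**2 = -81*0**2 = -81*0 = 0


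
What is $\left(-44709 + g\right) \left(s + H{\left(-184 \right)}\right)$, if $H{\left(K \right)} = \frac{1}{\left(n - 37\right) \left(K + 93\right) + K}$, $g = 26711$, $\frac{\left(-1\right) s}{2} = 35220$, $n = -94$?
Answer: $\frac{14879923513442}{11737} \approx 1.2678 \cdot 10^{9}$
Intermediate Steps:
$s = -70440$ ($s = \left(-2\right) 35220 = -70440$)
$H{\left(K \right)} = \frac{1}{-12183 - 130 K}$ ($H{\left(K \right)} = \frac{1}{\left(-94 - 37\right) \left(K + 93\right) + K} = \frac{1}{- 131 \left(93 + K\right) + K} = \frac{1}{\left(-12183 - 131 K\right) + K} = \frac{1}{-12183 - 130 K}$)
$\left(-44709 + g\right) \left(s + H{\left(-184 \right)}\right) = \left(-44709 + 26711\right) \left(-70440 - \frac{1}{12183 + 130 \left(-184\right)}\right) = - 17998 \left(-70440 - \frac{1}{12183 - 23920}\right) = - 17998 \left(-70440 - \frac{1}{-11737}\right) = - 17998 \left(-70440 - - \frac{1}{11737}\right) = - 17998 \left(-70440 + \frac{1}{11737}\right) = \left(-17998\right) \left(- \frac{826754279}{11737}\right) = \frac{14879923513442}{11737}$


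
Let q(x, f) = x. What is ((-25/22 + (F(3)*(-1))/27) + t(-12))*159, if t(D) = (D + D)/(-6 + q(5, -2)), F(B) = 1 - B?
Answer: 722125/198 ≈ 3647.1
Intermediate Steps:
t(D) = -2*D (t(D) = (D + D)/(-6 + 5) = (2*D)/(-1) = (2*D)*(-1) = -2*D)
((-25/22 + (F(3)*(-1))/27) + t(-12))*159 = ((-25/22 + ((1 - 1*3)*(-1))/27) - 2*(-12))*159 = ((-25*1/22 + ((1 - 3)*(-1))*(1/27)) + 24)*159 = ((-25/22 - 2*(-1)*(1/27)) + 24)*159 = ((-25/22 + 2*(1/27)) + 24)*159 = ((-25/22 + 2/27) + 24)*159 = (-631/594 + 24)*159 = (13625/594)*159 = 722125/198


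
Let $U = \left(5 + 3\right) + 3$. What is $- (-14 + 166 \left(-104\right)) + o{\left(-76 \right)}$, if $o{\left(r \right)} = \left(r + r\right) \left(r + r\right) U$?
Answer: $271422$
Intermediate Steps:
$U = 11$ ($U = 8 + 3 = 11$)
$o{\left(r \right)} = 44 r^{2}$ ($o{\left(r \right)} = \left(r + r\right) \left(r + r\right) 11 = 2 r 2 r 11 = 4 r^{2} \cdot 11 = 44 r^{2}$)
$- (-14 + 166 \left(-104\right)) + o{\left(-76 \right)} = - (-14 + 166 \left(-104\right)) + 44 \left(-76\right)^{2} = - (-14 - 17264) + 44 \cdot 5776 = \left(-1\right) \left(-17278\right) + 254144 = 17278 + 254144 = 271422$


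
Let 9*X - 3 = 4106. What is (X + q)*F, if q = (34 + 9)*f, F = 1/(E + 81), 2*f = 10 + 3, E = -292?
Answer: -13249/3798 ≈ -3.4884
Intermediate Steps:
f = 13/2 (f = (10 + 3)/2 = (½)*13 = 13/2 ≈ 6.5000)
X = 4109/9 (X = ⅓ + (⅑)*4106 = ⅓ + 4106/9 = 4109/9 ≈ 456.56)
F = -1/211 (F = 1/(-292 + 81) = 1/(-211) = -1/211 ≈ -0.0047393)
q = 559/2 (q = (34 + 9)*(13/2) = 43*(13/2) = 559/2 ≈ 279.50)
(X + q)*F = (4109/9 + 559/2)*(-1/211) = (13249/18)*(-1/211) = -13249/3798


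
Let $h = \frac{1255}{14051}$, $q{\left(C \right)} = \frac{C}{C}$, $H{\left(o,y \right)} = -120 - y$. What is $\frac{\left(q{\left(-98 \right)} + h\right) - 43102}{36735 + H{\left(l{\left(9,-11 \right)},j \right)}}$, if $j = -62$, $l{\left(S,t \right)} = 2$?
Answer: $- \frac{605610896}{515348527} \approx -1.1751$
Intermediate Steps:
$q{\left(C \right)} = 1$
$h = \frac{1255}{14051}$ ($h = 1255 \cdot \frac{1}{14051} = \frac{1255}{14051} \approx 0.089317$)
$\frac{\left(q{\left(-98 \right)} + h\right) - 43102}{36735 + H{\left(l{\left(9,-11 \right)},j \right)}} = \frac{\left(1 + \frac{1255}{14051}\right) - 43102}{36735 - 58} = \frac{\frac{15306}{14051} - 43102}{36735 + \left(-120 + 62\right)} = - \frac{605610896}{14051 \left(36735 - 58\right)} = - \frac{605610896}{14051 \cdot 36677} = \left(- \frac{605610896}{14051}\right) \frac{1}{36677} = - \frac{605610896}{515348527}$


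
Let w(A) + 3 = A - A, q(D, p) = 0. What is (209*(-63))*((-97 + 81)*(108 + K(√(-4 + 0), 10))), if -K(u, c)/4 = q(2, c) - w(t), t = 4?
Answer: 20224512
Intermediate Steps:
w(A) = -3 (w(A) = -3 + (A - A) = -3 + 0 = -3)
K(u, c) = -12 (K(u, c) = -4*(0 - 1*(-3)) = -4*(0 + 3) = -4*3 = -12)
(209*(-63))*((-97 + 81)*(108 + K(√(-4 + 0), 10))) = (209*(-63))*((-97 + 81)*(108 - 12)) = -(-210672)*96 = -13167*(-1536) = 20224512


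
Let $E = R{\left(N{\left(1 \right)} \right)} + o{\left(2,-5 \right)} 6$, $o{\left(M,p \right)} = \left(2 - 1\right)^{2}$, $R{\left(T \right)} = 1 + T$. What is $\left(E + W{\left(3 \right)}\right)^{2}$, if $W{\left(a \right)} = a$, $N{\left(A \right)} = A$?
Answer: $121$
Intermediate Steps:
$o{\left(M,p \right)} = 1$ ($o{\left(M,p \right)} = 1^{2} = 1$)
$E = 8$ ($E = \left(1 + 1\right) + 1 \cdot 6 = 2 + 6 = 8$)
$\left(E + W{\left(3 \right)}\right)^{2} = \left(8 + 3\right)^{2} = 11^{2} = 121$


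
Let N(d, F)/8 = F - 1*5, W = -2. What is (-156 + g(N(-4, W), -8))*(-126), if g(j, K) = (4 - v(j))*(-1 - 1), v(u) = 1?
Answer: 20412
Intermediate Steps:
N(d, F) = -40 + 8*F (N(d, F) = 8*(F - 1*5) = 8*(F - 5) = 8*(-5 + F) = -40 + 8*F)
g(j, K) = -6 (g(j, K) = (4 - 1*1)*(-1 - 1) = (4 - 1)*(-2) = 3*(-2) = -6)
(-156 + g(N(-4, W), -8))*(-126) = (-156 - 6)*(-126) = -162*(-126) = 20412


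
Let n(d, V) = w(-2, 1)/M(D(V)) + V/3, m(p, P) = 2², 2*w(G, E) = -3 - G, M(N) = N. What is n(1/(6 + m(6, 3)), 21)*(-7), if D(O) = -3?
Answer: -301/6 ≈ -50.167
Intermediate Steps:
w(G, E) = -3/2 - G/2 (w(G, E) = (-3 - G)/2 = -3/2 - G/2)
m(p, P) = 4
n(d, V) = ⅙ + V/3 (n(d, V) = (-3/2 - ½*(-2))/(-3) + V/3 = (-3/2 + 1)*(-⅓) + V*(⅓) = -½*(-⅓) + V/3 = ⅙ + V/3)
n(1/(6 + m(6, 3)), 21)*(-7) = (⅙ + (⅓)*21)*(-7) = (⅙ + 7)*(-7) = (43/6)*(-7) = -301/6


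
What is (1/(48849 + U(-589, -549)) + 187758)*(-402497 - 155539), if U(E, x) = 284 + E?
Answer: -1271558177962677/12136 ≈ -1.0478e+11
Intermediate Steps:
(1/(48849 + U(-589, -549)) + 187758)*(-402497 - 155539) = (1/(48849 + (284 - 589)) + 187758)*(-402497 - 155539) = (1/(48849 - 305) + 187758)*(-558036) = (1/48544 + 187758)*(-558036) = (9114524353/48544)*(-558036) = -1271558177962677/12136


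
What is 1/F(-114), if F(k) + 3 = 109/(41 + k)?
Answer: -73/328 ≈ -0.22256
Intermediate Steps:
F(k) = -3 + 109/(41 + k)
1/F(-114) = 1/((-14 - 3*(-114))/(41 - 114)) = 1/((-14 + 342)/(-73)) = 1/(-1/73*328) = 1/(-328/73) = -73/328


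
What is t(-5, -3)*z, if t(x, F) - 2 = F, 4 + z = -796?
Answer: 800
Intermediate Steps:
z = -800 (z = -4 - 796 = -800)
t(x, F) = 2 + F
t(-5, -3)*z = (2 - 3)*(-800) = -1*(-800) = 800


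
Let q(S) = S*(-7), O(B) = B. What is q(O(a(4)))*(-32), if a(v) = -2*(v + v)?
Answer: -3584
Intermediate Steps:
a(v) = -4*v
q(S) = -7*S
q(O(a(4)))*(-32) = -(-28)*4*(-32) = -7*(-16)*(-32) = 112*(-32) = -3584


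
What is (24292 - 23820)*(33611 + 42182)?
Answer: 35774296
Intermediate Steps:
(24292 - 23820)*(33611 + 42182) = 472*75793 = 35774296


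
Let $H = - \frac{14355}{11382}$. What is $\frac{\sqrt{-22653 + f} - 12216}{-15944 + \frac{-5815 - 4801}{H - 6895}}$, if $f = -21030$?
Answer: $\frac{13317687235}{17380214819} - \frac{26164415 i \sqrt{43683}}{417125155656} \approx 0.76626 - 0.01311 i$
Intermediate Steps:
$H = - \frac{4785}{3794}$ ($H = \left(-14355\right) \frac{1}{11382} = - \frac{4785}{3794} \approx -1.2612$)
$\frac{\sqrt{-22653 + f} - 12216}{-15944 + \frac{-5815 - 4801}{H - 6895}} = \frac{\sqrt{-22653 - 21030} - 12216}{-15944 + \frac{-5815 - 4801}{- \frac{4785}{3794} - 6895}} = \frac{\sqrt{-43683} - 12216}{-15944 - \frac{10616}{- \frac{26164415}{3794}}} = \frac{i \sqrt{43683} - 12216}{-15944 - - \frac{40277104}{26164415}} = \frac{-12216 + i \sqrt{43683}}{-15944 + \frac{40277104}{26164415}} = \frac{-12216 + i \sqrt{43683}}{- \frac{417125155656}{26164415}} = \left(-12216 + i \sqrt{43683}\right) \left(- \frac{26164415}{417125155656}\right) = \frac{13317687235}{17380214819} - \frac{26164415 i \sqrt{43683}}{417125155656}$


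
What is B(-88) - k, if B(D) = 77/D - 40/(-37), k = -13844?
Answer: 4097885/296 ≈ 13844.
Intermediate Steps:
B(D) = 40/37 + 77/D (B(D) = 77/D - 40*(-1/37) = 77/D + 40/37 = 40/37 + 77/D)
B(-88) - k = (40/37 + 77/(-88)) - 1*(-13844) = (40/37 + 77*(-1/88)) + 13844 = (40/37 - 7/8) + 13844 = 61/296 + 13844 = 4097885/296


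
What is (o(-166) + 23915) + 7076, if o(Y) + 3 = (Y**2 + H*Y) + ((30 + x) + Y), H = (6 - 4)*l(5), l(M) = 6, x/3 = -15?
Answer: 56371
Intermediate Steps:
x = -45 (x = 3*(-15) = -45)
H = 12 (H = (6 - 4)*6 = 2*6 = 12)
o(Y) = -18 + Y**2 + 13*Y (o(Y) = -3 + ((Y**2 + 12*Y) + ((30 - 45) + Y)) = -3 + ((Y**2 + 12*Y) + (-15 + Y)) = -3 + (-15 + Y**2 + 13*Y) = -18 + Y**2 + 13*Y)
(o(-166) + 23915) + 7076 = ((-18 + (-166)**2 + 13*(-166)) + 23915) + 7076 = ((-18 + 27556 - 2158) + 23915) + 7076 = (25380 + 23915) + 7076 = 49295 + 7076 = 56371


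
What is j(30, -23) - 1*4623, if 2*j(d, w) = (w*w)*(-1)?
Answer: -9775/2 ≈ -4887.5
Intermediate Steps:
j(d, w) = -w²/2 (j(d, w) = ((w*w)*(-1))/2 = (w²*(-1))/2 = (-w²)/2 = -w²/2)
j(30, -23) - 1*4623 = -½*(-23)² - 1*4623 = -½*529 - 4623 = -529/2 - 4623 = -9775/2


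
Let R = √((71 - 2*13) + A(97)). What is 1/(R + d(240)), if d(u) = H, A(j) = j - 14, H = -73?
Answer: -73/5201 - 8*√2/5201 ≈ -0.016211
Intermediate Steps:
A(j) = -14 + j
d(u) = -73
R = 8*√2 (R = √((71 - 2*13) + (-14 + 97)) = √((71 - 26) + 83) = √(45 + 83) = √128 = 8*√2 ≈ 11.314)
1/(R + d(240)) = 1/(8*√2 - 73) = 1/(-73 + 8*√2)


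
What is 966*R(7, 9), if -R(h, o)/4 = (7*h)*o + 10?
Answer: -1742664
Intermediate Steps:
R(h, o) = -40 - 28*h*o (R(h, o) = -4*((7*h)*o + 10) = -4*(7*h*o + 10) = -4*(10 + 7*h*o) = -40 - 28*h*o)
966*R(7, 9) = 966*(-40 - 28*7*9) = 966*(-40 - 1764) = 966*(-1804) = -1742664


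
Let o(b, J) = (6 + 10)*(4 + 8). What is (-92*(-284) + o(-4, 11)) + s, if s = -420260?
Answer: -393940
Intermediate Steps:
o(b, J) = 192 (o(b, J) = 16*12 = 192)
(-92*(-284) + o(-4, 11)) + s = (-92*(-284) + 192) - 420260 = (26128 + 192) - 420260 = 26320 - 420260 = -393940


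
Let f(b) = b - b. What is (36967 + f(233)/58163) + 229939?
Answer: 266906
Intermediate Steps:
f(b) = 0
(36967 + f(233)/58163) + 229939 = (36967 + 0/58163) + 229939 = (36967 + 0*(1/58163)) + 229939 = (36967 + 0) + 229939 = 36967 + 229939 = 266906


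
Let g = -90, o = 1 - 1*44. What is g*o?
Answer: 3870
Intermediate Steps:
o = -43 (o = 1 - 44 = -43)
g*o = -90*(-43) = 3870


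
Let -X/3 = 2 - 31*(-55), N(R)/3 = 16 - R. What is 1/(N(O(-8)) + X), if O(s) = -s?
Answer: -1/5097 ≈ -0.00019619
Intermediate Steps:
N(R) = 48 - 3*R (N(R) = 3*(16 - R) = 48 - 3*R)
X = -5121 (X = -3*(2 - 31*(-55)) = -3*(2 + 1705) = -3*1707 = -5121)
1/(N(O(-8)) + X) = 1/((48 - (-3)*(-8)) - 5121) = 1/((48 - 3*8) - 5121) = 1/((48 - 24) - 5121) = 1/(24 - 5121) = 1/(-5097) = -1/5097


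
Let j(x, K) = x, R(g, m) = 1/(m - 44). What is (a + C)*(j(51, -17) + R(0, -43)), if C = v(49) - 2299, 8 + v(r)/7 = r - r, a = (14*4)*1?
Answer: -10198364/87 ≈ -1.1722e+5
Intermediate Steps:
R(g, m) = 1/(-44 + m)
a = 56 (a = 56*1 = 56)
v(r) = -56 (v(r) = -56 + 7*(r - r) = -56 + 7*0 = -56 + 0 = -56)
C = -2355 (C = -56 - 2299 = -2355)
(a + C)*(j(51, -17) + R(0, -43)) = (56 - 2355)*(51 + 1/(-44 - 43)) = -2299*(51 + 1/(-87)) = -2299*(51 - 1/87) = -2299*4436/87 = -10198364/87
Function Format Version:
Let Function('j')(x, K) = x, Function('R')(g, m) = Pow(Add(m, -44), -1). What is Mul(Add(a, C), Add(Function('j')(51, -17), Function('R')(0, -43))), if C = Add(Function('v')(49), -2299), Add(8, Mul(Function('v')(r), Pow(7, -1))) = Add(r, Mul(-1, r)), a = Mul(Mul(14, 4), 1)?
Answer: Rational(-10198364, 87) ≈ -1.1722e+5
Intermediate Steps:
Function('R')(g, m) = Pow(Add(-44, m), -1)
a = 56 (a = Mul(56, 1) = 56)
Function('v')(r) = -56 (Function('v')(r) = Add(-56, Mul(7, Add(r, Mul(-1, r)))) = Add(-56, Mul(7, 0)) = Add(-56, 0) = -56)
C = -2355 (C = Add(-56, -2299) = -2355)
Mul(Add(a, C), Add(Function('j')(51, -17), Function('R')(0, -43))) = Mul(Add(56, -2355), Add(51, Pow(Add(-44, -43), -1))) = Mul(-2299, Add(51, Pow(-87, -1))) = Mul(-2299, Add(51, Rational(-1, 87))) = Mul(-2299, Rational(4436, 87)) = Rational(-10198364, 87)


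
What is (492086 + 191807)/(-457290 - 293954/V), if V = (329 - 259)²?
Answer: -1675537850/1120507477 ≈ -1.4953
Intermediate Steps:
V = 4900 (V = 70² = 4900)
(492086 + 191807)/(-457290 - 293954/V) = (492086 + 191807)/(-457290 - 293954/4900) = 683893/(-457290 - 293954*1/4900) = 683893/(-457290 - 146977/2450) = 683893/(-1120507477/2450) = 683893*(-2450/1120507477) = -1675537850/1120507477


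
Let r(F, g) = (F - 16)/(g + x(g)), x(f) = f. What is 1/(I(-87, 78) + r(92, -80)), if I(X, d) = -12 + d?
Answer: 40/2621 ≈ 0.015261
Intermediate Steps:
r(F, g) = (-16 + F)/(2*g) (r(F, g) = (F - 16)/(g + g) = (-16 + F)/((2*g)) = (-16 + F)*(1/(2*g)) = (-16 + F)/(2*g))
1/(I(-87, 78) + r(92, -80)) = 1/((-12 + 78) + (½)*(-16 + 92)/(-80)) = 1/(66 + (½)*(-1/80)*76) = 1/(66 - 19/40) = 1/(2621/40) = 40/2621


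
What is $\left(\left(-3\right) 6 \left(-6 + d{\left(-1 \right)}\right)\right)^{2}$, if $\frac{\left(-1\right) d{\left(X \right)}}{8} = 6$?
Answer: $944784$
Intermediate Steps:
$d{\left(X \right)} = -48$ ($d{\left(X \right)} = \left(-8\right) 6 = -48$)
$\left(\left(-3\right) 6 \left(-6 + d{\left(-1 \right)}\right)\right)^{2} = \left(\left(-3\right) 6 \left(-6 - 48\right)\right)^{2} = \left(\left(-18\right) \left(-54\right)\right)^{2} = 972^{2} = 944784$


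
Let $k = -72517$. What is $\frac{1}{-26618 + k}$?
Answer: $- \frac{1}{99135} \approx -1.0087 \cdot 10^{-5}$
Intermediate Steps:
$\frac{1}{-26618 + k} = \frac{1}{-26618 - 72517} = \frac{1}{-99135} = - \frac{1}{99135}$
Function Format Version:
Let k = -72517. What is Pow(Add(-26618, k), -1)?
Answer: Rational(-1, 99135) ≈ -1.0087e-5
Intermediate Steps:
Pow(Add(-26618, k), -1) = Pow(Add(-26618, -72517), -1) = Pow(-99135, -1) = Rational(-1, 99135)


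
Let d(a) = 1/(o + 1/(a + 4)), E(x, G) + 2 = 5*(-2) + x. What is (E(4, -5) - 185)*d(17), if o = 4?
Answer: -4053/85 ≈ -47.682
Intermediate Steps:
E(x, G) = -12 + x (E(x, G) = -2 + (5*(-2) + x) = -2 + (-10 + x) = -12 + x)
d(a) = 1/(4 + 1/(4 + a)) (d(a) = 1/(4 + 1/(a + 4)) = 1/(4 + 1/(4 + a)))
(E(4, -5) - 185)*d(17) = ((-12 + 4) - 185)*((4 + 17)/(17 + 4*17)) = (-8 - 185)*(21/(17 + 68)) = -193*21/85 = -4053/85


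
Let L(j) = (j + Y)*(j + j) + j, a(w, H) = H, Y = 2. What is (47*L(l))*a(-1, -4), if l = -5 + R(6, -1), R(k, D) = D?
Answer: -7896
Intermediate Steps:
l = -6 (l = -5 - 1 = -6)
L(j) = j + 2*j*(2 + j) (L(j) = (j + 2)*(j + j) + j = (2 + j)*(2*j) + j = 2*j*(2 + j) + j = j + 2*j*(2 + j))
(47*L(l))*a(-1, -4) = (47*(-6*(5 + 2*(-6))))*(-4) = (47*(-6*(5 - 12)))*(-4) = (47*(-6*(-7)))*(-4) = (47*42)*(-4) = 1974*(-4) = -7896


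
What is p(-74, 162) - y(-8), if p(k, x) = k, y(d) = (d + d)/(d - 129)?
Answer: -10154/137 ≈ -74.117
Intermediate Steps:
y(d) = 2*d/(-129 + d) (y(d) = (2*d)/(-129 + d) = 2*d/(-129 + d))
p(-74, 162) - y(-8) = -74 - 2*(-8)/(-129 - 8) = -74 - 2*(-8)/(-137) = -74 - 2*(-8)*(-1)/137 = -74 - 1*16/137 = -74 - 16/137 = -10154/137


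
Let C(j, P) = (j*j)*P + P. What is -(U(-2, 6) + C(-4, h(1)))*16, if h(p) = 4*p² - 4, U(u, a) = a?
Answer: -96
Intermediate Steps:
h(p) = -4 + 4*p²
C(j, P) = P + P*j² (C(j, P) = j²*P + P = P*j² + P = P + P*j²)
-(U(-2, 6) + C(-4, h(1)))*16 = -(6 + (-4 + 4*1²)*(1 + (-4)²))*16 = -(6 + (-4 + 4*1)*(1 + 16))*16 = -(6 + (-4 + 4)*17)*16 = -(6 + 0*17)*16 = -(6 + 0)*16 = -6*16 = -1*96 = -96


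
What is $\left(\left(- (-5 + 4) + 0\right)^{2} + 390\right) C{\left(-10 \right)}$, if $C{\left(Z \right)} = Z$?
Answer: $-3910$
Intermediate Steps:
$\left(\left(- (-5 + 4) + 0\right)^{2} + 390\right) C{\left(-10 \right)} = \left(\left(- (-5 + 4) + 0\right)^{2} + 390\right) \left(-10\right) = \left(\left(\left(-1\right) \left(-1\right) + 0\right)^{2} + 390\right) \left(-10\right) = \left(\left(1 + 0\right)^{2} + 390\right) \left(-10\right) = \left(1^{2} + 390\right) \left(-10\right) = \left(1 + 390\right) \left(-10\right) = 391 \left(-10\right) = -3910$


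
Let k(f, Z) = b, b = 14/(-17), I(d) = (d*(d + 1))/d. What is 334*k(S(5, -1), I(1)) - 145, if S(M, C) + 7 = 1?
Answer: -7141/17 ≈ -420.06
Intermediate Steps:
S(M, C) = -6 (S(M, C) = -7 + 1 = -6)
I(d) = 1 + d (I(d) = (d*(1 + d))/d = 1 + d)
b = -14/17 (b = 14*(-1/17) = -14/17 ≈ -0.82353)
k(f, Z) = -14/17
334*k(S(5, -1), I(1)) - 145 = 334*(-14/17) - 145 = -4676/17 - 145 = -7141/17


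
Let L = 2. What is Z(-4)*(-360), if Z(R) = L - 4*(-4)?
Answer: -6480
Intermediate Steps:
Z(R) = 18 (Z(R) = 2 - 4*(-4) = 2 + 16 = 18)
Z(-4)*(-360) = 18*(-360) = -6480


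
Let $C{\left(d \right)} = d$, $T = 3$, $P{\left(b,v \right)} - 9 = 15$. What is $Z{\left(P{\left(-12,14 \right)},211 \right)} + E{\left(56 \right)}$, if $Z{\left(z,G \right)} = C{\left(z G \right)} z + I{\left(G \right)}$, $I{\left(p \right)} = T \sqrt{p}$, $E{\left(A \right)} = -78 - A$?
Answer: $121402 + 3 \sqrt{211} \approx 1.2145 \cdot 10^{5}$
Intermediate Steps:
$P{\left(b,v \right)} = 24$ ($P{\left(b,v \right)} = 9 + 15 = 24$)
$I{\left(p \right)} = 3 \sqrt{p}$
$Z{\left(z,G \right)} = 3 \sqrt{G} + G z^{2}$ ($Z{\left(z,G \right)} = z G z + 3 \sqrt{G} = G z z + 3 \sqrt{G} = G z^{2} + 3 \sqrt{G} = 3 \sqrt{G} + G z^{2}$)
$Z{\left(P{\left(-12,14 \right)},211 \right)} + E{\left(56 \right)} = \left(3 \sqrt{211} + 211 \cdot 24^{2}\right) - 134 = \left(3 \sqrt{211} + 211 \cdot 576\right) - 134 = \left(3 \sqrt{211} + 121536\right) - 134 = \left(121536 + 3 \sqrt{211}\right) - 134 = 121402 + 3 \sqrt{211}$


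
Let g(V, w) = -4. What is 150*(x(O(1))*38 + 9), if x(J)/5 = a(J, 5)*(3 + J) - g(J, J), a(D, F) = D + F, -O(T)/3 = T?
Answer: 115350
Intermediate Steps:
O(T) = -3*T
x(J) = 20 + 5*(3 + J)*(5 + J) (x(J) = 5*((J + 5)*(3 + J) - 1*(-4)) = 5*((5 + J)*(3 + J) + 4) = 5*((3 + J)*(5 + J) + 4) = 5*(4 + (3 + J)*(5 + J)) = 20 + 5*(3 + J)*(5 + J))
150*(x(O(1))*38 + 9) = 150*((95 + 5*(-3*1)**2 + 40*(-3*1))*38 + 9) = 150*((95 + 5*(-3)**2 + 40*(-3))*38 + 9) = 150*((95 + 5*9 - 120)*38 + 9) = 150*((95 + 45 - 120)*38 + 9) = 150*(20*38 + 9) = 150*(760 + 9) = 150*769 = 115350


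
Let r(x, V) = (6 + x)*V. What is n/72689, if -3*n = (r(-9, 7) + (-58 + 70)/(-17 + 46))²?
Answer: -118803/61131449 ≈ -0.0019434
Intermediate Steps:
r(x, V) = V*(6 + x)
n = -118803/841 (n = -(7*(6 - 9) + (-58 + 70)/(-17 + 46))²/3 = -(7*(-3) + 12/29)²/3 = -(-21 + 12*(1/29))²/3 = -(-21 + 12/29)²/3 = -(-597/29)²/3 = -⅓*356409/841 = -118803/841 ≈ -141.26)
n/72689 = -118803/841/72689 = -118803/841*1/72689 = -118803/61131449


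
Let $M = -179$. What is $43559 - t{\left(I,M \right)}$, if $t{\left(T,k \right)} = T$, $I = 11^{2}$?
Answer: $43438$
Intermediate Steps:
$I = 121$
$43559 - t{\left(I,M \right)} = 43559 - 121 = 43438$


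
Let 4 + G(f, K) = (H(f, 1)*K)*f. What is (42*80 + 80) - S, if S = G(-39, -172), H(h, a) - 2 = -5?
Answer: 23568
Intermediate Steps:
H(h, a) = -3 (H(h, a) = 2 - 5 = -3)
G(f, K) = -4 - 3*K*f (G(f, K) = -4 + (-3*K)*f = -4 - 3*K*f)
S = -20128 (S = -4 - 3*(-172)*(-39) = -4 - 20124 = -20128)
(42*80 + 80) - S = (42*80 + 80) - 1*(-20128) = (3360 + 80) + 20128 = 3440 + 20128 = 23568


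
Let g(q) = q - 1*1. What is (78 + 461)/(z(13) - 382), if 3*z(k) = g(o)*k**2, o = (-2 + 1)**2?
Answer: -539/382 ≈ -1.4110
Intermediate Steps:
o = 1 (o = (-1)**2 = 1)
g(q) = -1 + q (g(q) = q - 1 = -1 + q)
z(k) = 0 (z(k) = ((-1 + 1)*k**2)/3 = (0*k**2)/3 = (1/3)*0 = 0)
(78 + 461)/(z(13) - 382) = (78 + 461)/(0 - 382) = 539/(-382) = 539*(-1/382) = -539/382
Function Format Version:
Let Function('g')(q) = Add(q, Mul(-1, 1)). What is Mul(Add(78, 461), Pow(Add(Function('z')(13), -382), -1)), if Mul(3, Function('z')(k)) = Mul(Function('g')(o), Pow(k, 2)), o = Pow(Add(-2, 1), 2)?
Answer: Rational(-539, 382) ≈ -1.4110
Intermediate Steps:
o = 1 (o = Pow(-1, 2) = 1)
Function('g')(q) = Add(-1, q) (Function('g')(q) = Add(q, -1) = Add(-1, q))
Function('z')(k) = 0 (Function('z')(k) = Mul(Rational(1, 3), Mul(Add(-1, 1), Pow(k, 2))) = Mul(Rational(1, 3), Mul(0, Pow(k, 2))) = Mul(Rational(1, 3), 0) = 0)
Mul(Add(78, 461), Pow(Add(Function('z')(13), -382), -1)) = Mul(Add(78, 461), Pow(Add(0, -382), -1)) = Mul(539, Pow(-382, -1)) = Mul(539, Rational(-1, 382)) = Rational(-539, 382)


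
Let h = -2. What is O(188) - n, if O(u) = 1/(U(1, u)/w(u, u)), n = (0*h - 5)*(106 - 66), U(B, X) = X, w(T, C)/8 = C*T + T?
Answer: 1712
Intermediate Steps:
w(T, C) = 8*T + 8*C*T (w(T, C) = 8*(C*T + T) = 8*(T + C*T) = 8*T + 8*C*T)
n = -200 (n = (0*(-2) - 5)*(106 - 66) = (0 - 5)*40 = -5*40 = -200)
O(u) = 8 + 8*u (O(u) = 1/(u/((8*u*(1 + u)))) = 1/(u*(1/(8*u*(1 + u)))) = 1/(1/(8*(1 + u))) = 8 + 8*u)
O(188) - n = (8 + 8*188) - 1*(-200) = (8 + 1504) + 200 = 1512 + 200 = 1712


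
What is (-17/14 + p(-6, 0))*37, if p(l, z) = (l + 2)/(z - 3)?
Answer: 185/42 ≈ 4.4048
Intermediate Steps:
p(l, z) = (2 + l)/(-3 + z)
(-17/14 + p(-6, 0))*37 = (-17/14 + (2 - 6)/(-3 + 0))*37 = (-17*1/14 - 4/(-3))*37 = (-17/14 - ⅓*(-4))*37 = (-17/14 + 4/3)*37 = (5/42)*37 = 185/42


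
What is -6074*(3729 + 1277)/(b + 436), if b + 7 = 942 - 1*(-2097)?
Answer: -7601611/867 ≈ -8767.7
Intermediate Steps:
b = 3032 (b = -7 + (942 - 1*(-2097)) = -7 + (942 + 2097) = -7 + 3039 = 3032)
-6074*(3729 + 1277)/(b + 436) = -6074*(3729 + 1277)/(3032 + 436) = -6074/(3468/5006) = -6074/(3468*(1/5006)) = -6074/1734/2503 = -6074*2503/1734 = -7601611/867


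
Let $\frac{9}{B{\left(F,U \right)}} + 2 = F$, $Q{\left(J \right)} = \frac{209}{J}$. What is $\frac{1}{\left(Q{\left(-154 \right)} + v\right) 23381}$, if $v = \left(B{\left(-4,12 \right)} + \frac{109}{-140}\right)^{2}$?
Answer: $\frac{19600}{1757339341} \approx 1.1153 \cdot 10^{-5}$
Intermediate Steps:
$B{\left(F,U \right)} = \frac{9}{-2 + F}$
$v = \frac{101761}{19600}$ ($v = \left(\frac{9}{-2 - 4} + \frac{109}{-140}\right)^{2} = \left(\frac{9}{-6} + 109 \left(- \frac{1}{140}\right)\right)^{2} = \left(9 \left(- \frac{1}{6}\right) - \frac{109}{140}\right)^{2} = \left(- \frac{3}{2} - \frac{109}{140}\right)^{2} = \left(- \frac{319}{140}\right)^{2} = \frac{101761}{19600} \approx 5.1919$)
$\frac{1}{\left(Q{\left(-154 \right)} + v\right) 23381} = \frac{1}{\left(\frac{209}{-154} + \frac{101761}{19600}\right) 23381} = \frac{1}{209 \left(- \frac{1}{154}\right) + \frac{101761}{19600}} \cdot \frac{1}{23381} = \frac{1}{- \frac{19}{14} + \frac{101761}{19600}} \cdot \frac{1}{23381} = \frac{1}{\frac{75161}{19600}} \cdot \frac{1}{23381} = \frac{19600}{75161} \cdot \frac{1}{23381} = \frac{19600}{1757339341}$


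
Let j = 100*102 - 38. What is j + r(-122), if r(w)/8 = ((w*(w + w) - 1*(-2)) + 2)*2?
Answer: 486514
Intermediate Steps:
r(w) = 64 + 32*w² (r(w) = 8*(((w*(w + w) - 1*(-2)) + 2)*2) = 8*(((w*(2*w) + 2) + 2)*2) = 8*(((2*w² + 2) + 2)*2) = 8*(((2 + 2*w²) + 2)*2) = 8*((4 + 2*w²)*2) = 8*(8 + 4*w²) = 64 + 32*w²)
j = 10162 (j = 10200 - 38 = 10162)
j + r(-122) = 10162 + (64 + 32*(-122)²) = 10162 + (64 + 32*14884) = 10162 + (64 + 476288) = 10162 + 476352 = 486514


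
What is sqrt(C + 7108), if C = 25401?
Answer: sqrt(32509) ≈ 180.30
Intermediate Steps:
sqrt(C + 7108) = sqrt(25401 + 7108) = sqrt(32509)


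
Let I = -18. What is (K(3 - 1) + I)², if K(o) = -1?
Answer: 361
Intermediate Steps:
(K(3 - 1) + I)² = (-1 - 18)² = (-19)² = 361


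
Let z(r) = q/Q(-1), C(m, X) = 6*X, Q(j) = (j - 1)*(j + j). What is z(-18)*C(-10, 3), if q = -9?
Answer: -81/2 ≈ -40.500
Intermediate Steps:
Q(j) = 2*j*(-1 + j) (Q(j) = (-1 + j)*(2*j) = 2*j*(-1 + j))
z(r) = -9/4 (z(r) = -9*(-1/(2*(-1 - 1))) = -9/(2*(-1)*(-2)) = -9/4)
z(-18)*C(-10, 3) = -27*3/2 = -9/4*18 = -81/2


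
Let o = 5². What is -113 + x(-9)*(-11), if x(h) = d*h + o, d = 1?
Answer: -289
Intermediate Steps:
o = 25
x(h) = 25 + h (x(h) = 1*h + 25 = h + 25 = 25 + h)
-113 + x(-9)*(-11) = -113 + (25 - 9)*(-11) = -113 + 16*(-11) = -113 - 176 = -289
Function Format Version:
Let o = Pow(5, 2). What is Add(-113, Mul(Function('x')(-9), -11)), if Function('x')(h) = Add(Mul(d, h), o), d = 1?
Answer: -289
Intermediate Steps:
o = 25
Function('x')(h) = Add(25, h) (Function('x')(h) = Add(Mul(1, h), 25) = Add(h, 25) = Add(25, h))
Add(-113, Mul(Function('x')(-9), -11)) = Add(-113, Mul(Add(25, -9), -11)) = Add(-113, Mul(16, -11)) = Add(-113, -176) = -289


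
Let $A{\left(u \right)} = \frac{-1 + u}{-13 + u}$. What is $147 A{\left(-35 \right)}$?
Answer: $\frac{441}{4} \approx 110.25$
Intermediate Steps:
$A{\left(u \right)} = \frac{-1 + u}{-13 + u}$
$147 A{\left(-35 \right)} = 147 \frac{-1 - 35}{-13 - 35} = 147 \frac{1}{-48} \left(-36\right) = 147 \left(\left(- \frac{1}{48}\right) \left(-36\right)\right) = 147 \cdot \frac{3}{4} = \frac{441}{4}$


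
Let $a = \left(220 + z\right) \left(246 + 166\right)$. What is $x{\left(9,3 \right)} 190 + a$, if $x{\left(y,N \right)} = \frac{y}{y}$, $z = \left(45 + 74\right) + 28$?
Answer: $151394$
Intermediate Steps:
$z = 147$ ($z = 119 + 28 = 147$)
$x{\left(y,N \right)} = 1$
$a = 151204$ ($a = \left(220 + 147\right) \left(246 + 166\right) = 367 \cdot 412 = 151204$)
$x{\left(9,3 \right)} 190 + a = 1 \cdot 190 + 151204 = 190 + 151204 = 151394$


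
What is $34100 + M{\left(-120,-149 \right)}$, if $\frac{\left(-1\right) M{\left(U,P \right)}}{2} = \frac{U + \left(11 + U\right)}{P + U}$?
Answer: $\frac{9172442}{269} \approx 34098.0$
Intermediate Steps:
$M{\left(U,P \right)} = - \frac{2 \left(11 + 2 U\right)}{P + U}$ ($M{\left(U,P \right)} = - 2 \frac{U + \left(11 + U\right)}{P + U} = - 2 \frac{11 + 2 U}{P + U} = - \frac{2 \left(11 + 2 U\right)}{P + U}$)
$34100 + M{\left(-120,-149 \right)} = 34100 + \frac{2 \left(-11 - -240\right)}{-149 - 120} = 34100 + \frac{2 \left(-11 + 240\right)}{-269} = 34100 + 2 \left(- \frac{1}{269}\right) 229 = 34100 - \frac{458}{269} = \frac{9172442}{269}$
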